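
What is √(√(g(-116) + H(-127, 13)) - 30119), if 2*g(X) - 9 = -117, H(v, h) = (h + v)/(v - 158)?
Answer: √(-752975 + 10*I*√335)/5 ≈ 0.021093 + 173.55*I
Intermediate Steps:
H(v, h) = (h + v)/(-158 + v)
g(X) = -54 (g(X) = 9/2 + (½)*(-117) = 9/2 - 117/2 = -54)
√(√(g(-116) + H(-127, 13)) - 30119) = √(√(-54 + (13 - 127)/(-158 - 127)) - 30119) = √(√(-54 - 114/(-285)) - 30119) = √(√(-54 - 1/285*(-114)) - 30119) = √(√(-54 + ⅖) - 30119) = √(√(-268/5) - 30119) = √(2*I*√335/5 - 30119) = √(-30119 + 2*I*√335/5)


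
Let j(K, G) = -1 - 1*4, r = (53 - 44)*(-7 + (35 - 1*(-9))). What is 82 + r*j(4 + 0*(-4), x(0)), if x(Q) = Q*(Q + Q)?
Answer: -1583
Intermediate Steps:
r = 333 (r = 9*(-7 + (35 + 9)) = 9*(-7 + 44) = 9*37 = 333)
x(Q) = 2*Q² (x(Q) = Q*(2*Q) = 2*Q²)
j(K, G) = -5 (j(K, G) = -1 - 4 = -5)
82 + r*j(4 + 0*(-4), x(0)) = 82 + 333*(-5) = 82 - 1665 = -1583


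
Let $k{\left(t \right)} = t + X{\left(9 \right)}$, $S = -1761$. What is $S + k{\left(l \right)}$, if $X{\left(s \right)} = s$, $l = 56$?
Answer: $-1696$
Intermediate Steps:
$k{\left(t \right)} = 9 + t$ ($k{\left(t \right)} = t + 9 = 9 + t$)
$S + k{\left(l \right)} = -1761 + \left(9 + 56\right) = -1761 + 65 = -1696$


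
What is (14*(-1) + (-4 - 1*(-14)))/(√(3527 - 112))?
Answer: -4*√3415/3415 ≈ -0.068449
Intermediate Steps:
(14*(-1) + (-4 - 1*(-14)))/(√(3527 - 112)) = (-14 + (-4 + 14))/(√3415) = (-14 + 10)*(√3415/3415) = -4*√3415/3415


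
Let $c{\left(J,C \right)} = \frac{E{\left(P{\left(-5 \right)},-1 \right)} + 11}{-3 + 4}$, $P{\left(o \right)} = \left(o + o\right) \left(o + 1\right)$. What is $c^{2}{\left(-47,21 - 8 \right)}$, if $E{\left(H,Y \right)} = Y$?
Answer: $100$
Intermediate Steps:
$P{\left(o \right)} = 2 o \left(1 + o\right)$
$c{\left(J,C \right)} = 10$ ($c{\left(J,C \right)} = \frac{-1 + 11}{-3 + 4} = \frac{10}{1} = 10 \cdot 1 = 10$)
$c^{2}{\left(-47,21 - 8 \right)} = 10^{2} = 100$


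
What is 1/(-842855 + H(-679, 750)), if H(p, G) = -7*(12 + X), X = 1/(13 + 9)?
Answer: -22/18544665 ≈ -1.1863e-6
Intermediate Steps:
X = 1/22 ≈ 0.045455
H(p, G) = -1855/22 (H(p, G) = -7*(12 + 1/22) = -7*265/22 = -1855/22)
1/(-842855 + H(-679, 750)) = 1/(-842855 - 1855/22) = 1/(-18544665/22) = -22/18544665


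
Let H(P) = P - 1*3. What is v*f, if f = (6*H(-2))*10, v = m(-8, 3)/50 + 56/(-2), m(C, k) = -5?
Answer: 8430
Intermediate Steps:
H(P) = -3 + P (H(P) = P - 3 = -3 + P)
v = -281/10 (v = -5/50 + 56/(-2) = -5*1/50 + 56*(-1/2) = -1/10 - 28 = -281/10 ≈ -28.100)
f = -300 (f = (6*(-3 - 2))*10 = (6*(-5))*10 = -30*10 = -300)
v*f = -281/10*(-300) = 8430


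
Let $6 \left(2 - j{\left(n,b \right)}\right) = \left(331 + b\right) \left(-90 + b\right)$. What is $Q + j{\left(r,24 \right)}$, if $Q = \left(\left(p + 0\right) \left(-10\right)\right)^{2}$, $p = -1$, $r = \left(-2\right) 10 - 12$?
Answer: $4007$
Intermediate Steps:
$r = -32$ ($r = -20 - 12 = -32$)
$j{\left(n,b \right)} = 2 - \frac{\left(-90 + b\right) \left(331 + b\right)}{6}$ ($j{\left(n,b \right)} = 2 - \frac{\left(331 + b\right) \left(-90 + b\right)}{6} = 2 - \frac{\left(-90 + b\right) \left(331 + b\right)}{6}$)
$Q = 100$ ($Q = \left(\left(-1 + 0\right) \left(-10\right)\right)^{2} = \left(\left(-1\right) \left(-10\right)\right)^{2} = 10^{2} = 100$)
$Q + j{\left(r,24 \right)} = 100 - \left(-4003 + 96\right) = 100 - -3907 = 100 + 3907 = 4007$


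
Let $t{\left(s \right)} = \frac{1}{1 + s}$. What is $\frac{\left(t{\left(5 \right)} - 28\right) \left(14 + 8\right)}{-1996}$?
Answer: $\frac{1837}{5988} \approx 0.30678$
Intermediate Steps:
$\frac{\left(t{\left(5 \right)} - 28\right) \left(14 + 8\right)}{-1996} = \frac{\left(\frac{1}{1 + 5} - 28\right) \left(14 + 8\right)}{-1996} = \left(\frac{1}{6} - 28\right) 22 \left(- \frac{1}{1996}\right) = \left(- \frac{167}{6}\right) 22 \left(- \frac{1}{1996}\right) = \left(- \frac{1837}{3}\right) \left(- \frac{1}{1996}\right) = \frac{1837}{5988}$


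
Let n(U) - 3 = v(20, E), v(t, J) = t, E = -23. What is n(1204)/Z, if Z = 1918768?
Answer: 23/1918768 ≈ 1.1987e-5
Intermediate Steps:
n(U) = 23 (n(U) = 3 + 20 = 23)
n(1204)/Z = 23/1918768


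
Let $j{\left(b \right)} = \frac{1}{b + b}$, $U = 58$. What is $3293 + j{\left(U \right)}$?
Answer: $\frac{381989}{116} \approx 3293.0$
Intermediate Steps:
$j{\left(b \right)} = \frac{1}{2 b}$
$3293 + j{\left(U \right)} = 3293 + \frac{1}{2 \cdot 58} = 3293 + \frac{1}{2} \cdot \frac{1}{58} = 3293 + \frac{1}{116} = \frac{381989}{116}$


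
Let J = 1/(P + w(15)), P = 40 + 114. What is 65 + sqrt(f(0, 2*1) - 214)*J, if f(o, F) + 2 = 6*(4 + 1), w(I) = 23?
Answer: 65 + I*sqrt(186)/177 ≈ 65.0 + 0.077052*I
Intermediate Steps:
P = 154
f(o, F) = 28 (f(o, F) = -2 + 6*(4 + 1) = -2 + 6*5 = -2 + 30 = 28)
J = 1/177 (J = 1/(154 + 23) = 1/177 ≈ 0.0056497)
65 + sqrt(f(0, 2*1) - 214)*J = 65 + sqrt(28 - 214)*(1/177) = 65 + sqrt(-186)*(1/177) = 65 + (I*sqrt(186))*(1/177) = 65 + I*sqrt(186)/177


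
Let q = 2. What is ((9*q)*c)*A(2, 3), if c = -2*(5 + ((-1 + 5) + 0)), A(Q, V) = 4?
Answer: -1296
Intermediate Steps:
c = -18 (c = -2*(5 + (4 + 0)) = -2*(5 + 4) = -2*9 = -18)
((9*q)*c)*A(2, 3) = ((9*2)*(-18))*4 = (18*(-18))*4 = -324*4 = -1296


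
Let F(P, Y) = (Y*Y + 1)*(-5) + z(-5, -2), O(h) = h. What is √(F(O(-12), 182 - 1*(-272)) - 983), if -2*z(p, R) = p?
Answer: I*√4126262/2 ≈ 1015.7*I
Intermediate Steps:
z(p, R) = -p/2
F(P, Y) = -5/2 - 5*Y² (F(P, Y) = (Y*Y + 1)*(-5) - ½*(-5) = (Y² + 1)*(-5) + 5/2 = (1 + Y²)*(-5) + 5/2 = (-5 - 5*Y²) + 5/2 = -5/2 - 5*Y²)
√(F(O(-12), 182 - 1*(-272)) - 983) = √((-5/2 - 5*(182 - 1*(-272))²) - 983) = √((-5/2 - 5*(182 + 272)²) - 983) = √((-5/2 - 5*454²) - 983) = √((-5/2 - 5*206116) - 983) = √((-5/2 - 1030580) - 983) = √(-2061165/2 - 983) = √(-2063131/2) = I*√4126262/2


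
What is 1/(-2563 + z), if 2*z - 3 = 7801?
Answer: 1/1339 ≈ 0.00074683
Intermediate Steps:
z = 3902 (z = 3/2 + (½)*7801 = 3/2 + 7801/2 = 3902)
1/(-2563 + z) = 1/(-2563 + 3902) = 1/1339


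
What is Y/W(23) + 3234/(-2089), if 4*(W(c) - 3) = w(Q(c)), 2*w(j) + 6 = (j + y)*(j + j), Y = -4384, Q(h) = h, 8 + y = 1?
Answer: -37851922/787553 ≈ -48.063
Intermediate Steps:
y = -7 (y = -8 + 1 = -7)
w(j) = -3 + j*(-7 + j) (w(j) = -3 + ((j - 7)*(j + j))/2 = -3 + ((-7 + j)*(2*j))/2 = -3 + (2*j*(-7 + j))/2 = -3 + j*(-7 + j))
W(c) = 9/4 - 7*c/4 + c²/4 (W(c) = 3 + (-3 + c² - 7*c)/4 = 3 + (-¾ - 7*c/4 + c²/4) = 9/4 - 7*c/4 + c²/4)
Y/W(23) + 3234/(-2089) = -4384/(9/4 - 7/4*23 + (¼)*23²) + 3234/(-2089) = -4384/(9/4 - 161/4 + (¼)*529) + 3234*(-1/2089) = -4384/(9/4 - 161/4 + 529/4) - 3234/2089 = -4384/377/4 - 3234/2089 = -4384*4/377 - 3234/2089 = -17536/377 - 3234/2089 = -37851922/787553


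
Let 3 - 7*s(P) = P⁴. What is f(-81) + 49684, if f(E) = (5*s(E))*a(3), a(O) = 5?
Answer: -1075820162/7 ≈ -1.5369e+8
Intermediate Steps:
s(P) = 3/7 - P⁴/7
f(E) = 75/7 - 25*E⁴/7 (f(E) = (5*(3/7 - E⁴/7))*5 = (15/7 - 5*E⁴/7)*5 = 75/7 - 25*E⁴/7)
f(-81) + 49684 = (75/7 - 25/7*(-81)⁴) + 49684 = (75/7 - 25/7*43046721) + 49684 = (75/7 - 1076168025/7) + 49684 = -1076167950/7 + 49684 = -1075820162/7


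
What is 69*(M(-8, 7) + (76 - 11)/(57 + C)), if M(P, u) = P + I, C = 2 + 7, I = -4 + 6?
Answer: -7613/22 ≈ -346.05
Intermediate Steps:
I = 2
C = 9
M(P, u) = 2 + P (M(P, u) = P + 2 = 2 + P)
69*(M(-8, 7) + (76 - 11)/(57 + C)) = 69*((2 - 8) + (76 - 11)/(57 + 9)) = 69*(-6 + 65/66) = 69*(-331/66) = -7613/22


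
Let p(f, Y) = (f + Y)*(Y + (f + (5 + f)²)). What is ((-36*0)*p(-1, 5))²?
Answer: 0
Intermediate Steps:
p(f, Y) = (Y + f)*(Y + f + (5 + f)²)
((-36*0)*p(-1, 5))² = ((-36*0)*(5² + (-1)² + 5*(5 - 1)² - (5 - 1)² + 2*5*(-1)))² = ((-6*0)*(25 + 1 + 5*4² - 1*4² - 10))² = (0*(25 + 1 + 5*16 - 1*16 - 10))² = (0*(25 + 1 + 80 - 16 - 10))² = (0*80)² = 0² = 0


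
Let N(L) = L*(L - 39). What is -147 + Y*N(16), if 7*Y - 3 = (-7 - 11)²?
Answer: -121365/7 ≈ -17338.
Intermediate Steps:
N(L) = L*(-39 + L)
Y = 327/7 (Y = 3/7 + (-7 - 11)²/7 = 3/7 + (⅐)*(-18)² = 3/7 + (⅐)*324 = 3/7 + 324/7 = 327/7 ≈ 46.714)
-147 + Y*N(16) = -147 + 327*(16*(-39 + 16))/7 = -147 + 327*(16*(-23))/7 = -147 + (327/7)*(-368) = -147 - 120336/7 = -121365/7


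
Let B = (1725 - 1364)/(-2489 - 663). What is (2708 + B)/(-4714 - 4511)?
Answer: -569017/1938480 ≈ -0.29354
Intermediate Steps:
B = -361/3152 (B = 361/(-3152) = 361*(-1/3152) = -361/3152 ≈ -0.11453)
(2708 + B)/(-4714 - 4511) = (2708 - 361/3152)/(-4714 - 4511) = (8535255/3152)/(-9225) = (8535255/3152)*(-1/9225) = -569017/1938480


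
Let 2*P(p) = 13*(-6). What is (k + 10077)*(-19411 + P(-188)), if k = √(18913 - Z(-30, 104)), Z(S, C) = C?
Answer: -195997650 - 19450*√18809 ≈ -1.9867e+8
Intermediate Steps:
P(p) = -39 (P(p) = (13*(-6))/2 = (½)*(-78) = -39)
k = √18809 (k = √(18913 - 1*104) = √(18913 - 104) = √18809 ≈ 137.15)
(k + 10077)*(-19411 + P(-188)) = (√18809 + 10077)*(-19411 - 39) = (10077 + √18809)*(-19450) = -195997650 - 19450*√18809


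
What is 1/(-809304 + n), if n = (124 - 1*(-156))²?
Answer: -1/730904 ≈ -1.3682e-6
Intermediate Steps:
n = 78400 (n = (124 + 156)² = 280² = 78400)
1/(-809304 + n) = 1/(-809304 + 78400) = 1/(-730904) = -1/730904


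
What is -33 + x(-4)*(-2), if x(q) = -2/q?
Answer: -34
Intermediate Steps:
-33 + x(-4)*(-2) = -33 - 2/(-4)*(-2) = -33 - 2*(-¼)*(-2) = -33 + (½)*(-2) = -33 - 1 = -34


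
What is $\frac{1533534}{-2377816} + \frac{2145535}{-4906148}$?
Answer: $- \frac{394544756831}{364559912899} \approx -1.0822$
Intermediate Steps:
$\frac{1533534}{-2377816} + \frac{2145535}{-4906148} = 1533534 \left(- \frac{1}{2377816}\right) + 2145535 \left(- \frac{1}{4906148}\right) = - \frac{766767}{1188908} - \frac{2145535}{4906148} = - \frac{394544756831}{364559912899}$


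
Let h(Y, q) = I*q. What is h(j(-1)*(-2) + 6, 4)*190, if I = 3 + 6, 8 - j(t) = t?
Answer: 6840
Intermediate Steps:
j(t) = 8 - t
I = 9
h(Y, q) = 9*q
h(j(-1)*(-2) + 6, 4)*190 = (9*4)*190 = 36*190 = 6840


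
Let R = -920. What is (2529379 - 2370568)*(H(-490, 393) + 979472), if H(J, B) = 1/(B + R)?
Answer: 81975338787573/527 ≈ 1.5555e+11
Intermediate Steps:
H(J, B) = 1/(-920 + B) (H(J, B) = 1/(B - 920) = 1/(-920 + B))
(2529379 - 2370568)*(H(-490, 393) + 979472) = (2529379 - 2370568)*(1/(-920 + 393) + 979472) = 158811*(1/(-527) + 979472) = 158811*(-1/527 + 979472) = 158811*(516181743/527) = 81975338787573/527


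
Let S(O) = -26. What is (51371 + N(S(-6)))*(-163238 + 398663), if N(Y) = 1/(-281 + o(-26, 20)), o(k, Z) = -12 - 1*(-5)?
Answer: 1161025618325/96 ≈ 1.2094e+10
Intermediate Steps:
o(k, Z) = -7 (o(k, Z) = -12 + 5 = -7)
N(Y) = -1/288 (N(Y) = 1/(-281 - 7) = 1/(-288) = -1/288)
(51371 + N(S(-6)))*(-163238 + 398663) = (51371 - 1/288)*(-163238 + 398663) = (14794847/288)*235425 = 1161025618325/96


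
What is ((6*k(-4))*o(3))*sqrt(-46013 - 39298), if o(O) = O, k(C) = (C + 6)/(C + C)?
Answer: -27*I*sqrt(9479)/2 ≈ -1314.4*I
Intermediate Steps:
k(C) = (6 + C)/(2*C) (k(C) = (6 + C)/((2*C)) = (6 + C)*(1/(2*C)) = (6 + C)/(2*C))
((6*k(-4))*o(3))*sqrt(-46013 - 39298) = ((6*((1/2)*(6 - 4)/(-4)))*3)*sqrt(-46013 - 39298) = ((6*((1/2)*(-1/4)*2))*3)*sqrt(-85311) = ((6*(-1/4))*3)*(3*I*sqrt(9479)) = (-3/2*3)*(3*I*sqrt(9479)) = -27*I*sqrt(9479)/2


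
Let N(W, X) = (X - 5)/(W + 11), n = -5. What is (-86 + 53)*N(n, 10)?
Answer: -55/2 ≈ -27.500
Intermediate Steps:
N(W, X) = (-5 + X)/(11 + W)
(-86 + 53)*N(n, 10) = (-86 + 53)*((-5 + 10)/(11 - 5)) = -33*5/6 = -11*5/2 = -33*⅚ = -55/2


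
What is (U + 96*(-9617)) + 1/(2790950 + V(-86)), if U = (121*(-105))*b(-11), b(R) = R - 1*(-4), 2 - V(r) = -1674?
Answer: -2329879493921/2792626 ≈ -8.3430e+5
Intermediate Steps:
V(r) = 1676 (V(r) = 2 - 1*(-1674) = 2 + 1674 = 1676)
b(R) = 4 + R (b(R) = R + 4 = 4 + R)
U = 88935 (U = (121*(-105))*(4 - 11) = -12705*(-7) = 88935)
(U + 96*(-9617)) + 1/(2790950 + V(-86)) = (88935 + 96*(-9617)) + 1/(2790950 + 1676) = (88935 - 923232) + 1/2792626 = -834297 + 1/2792626 = -2329879493921/2792626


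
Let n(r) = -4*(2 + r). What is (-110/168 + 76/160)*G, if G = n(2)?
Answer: 302/105 ≈ 2.8762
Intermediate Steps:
n(r) = -8 - 4*r
G = -16 (G = -8 - 4*2 = -8 - 8 = -16)
(-110/168 + 76/160)*G = (-110/168 + 76/160)*(-16) = (-110*1/168 + 76*(1/160))*(-16) = (-55/84 + 19/40)*(-16) = -151/840*(-16) = 302/105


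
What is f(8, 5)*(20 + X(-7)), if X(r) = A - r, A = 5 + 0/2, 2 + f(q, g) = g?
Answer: 96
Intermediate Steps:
f(q, g) = -2 + g
A = 5 (A = 5 + 0*(½) = 5 + 0 = 5)
X(r) = 5 - r
f(8, 5)*(20 + X(-7)) = (-2 + 5)*(20 + (5 - 1*(-7))) = 3*(20 + (5 + 7)) = 3*(20 + 12) = 3*32 = 96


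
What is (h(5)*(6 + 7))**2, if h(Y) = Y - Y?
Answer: 0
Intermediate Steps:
h(Y) = 0
(h(5)*(6 + 7))**2 = (0*(6 + 7))**2 = (0*13)**2 = 0**2 = 0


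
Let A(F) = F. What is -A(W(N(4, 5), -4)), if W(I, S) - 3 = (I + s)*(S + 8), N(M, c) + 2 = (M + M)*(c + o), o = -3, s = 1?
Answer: -63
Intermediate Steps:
N(M, c) = -2 + 2*M*(-3 + c) (N(M, c) = -2 + (M + M)*(c - 3) = -2 + (2*M)*(-3 + c) = -2 + 2*M*(-3 + c))
W(I, S) = 3 + (1 + I)*(8 + S) (W(I, S) = 3 + (I + 1)*(S + 8) = 3 + (1 + I)*(8 + S))
-A(W(N(4, 5), -4)) = -(11 - 4 + 8*(-2 - 6*4 + 2*4*5) + (-2 - 6*4 + 2*4*5)*(-4)) = -(11 - 4 + 8*(-2 - 24 + 40) + (-2 - 24 + 40)*(-4)) = -(11 - 4 + 8*14 + 14*(-4)) = -(11 - 4 + 112 - 56) = -1*63 = -63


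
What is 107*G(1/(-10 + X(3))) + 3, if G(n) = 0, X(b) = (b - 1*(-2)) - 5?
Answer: 3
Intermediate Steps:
X(b) = -3 + b (X(b) = (b + 2) - 5 = (2 + b) - 5 = -3 + b)
107*G(1/(-10 + X(3))) + 3 = 107*0 + 3 = 0 + 3 = 3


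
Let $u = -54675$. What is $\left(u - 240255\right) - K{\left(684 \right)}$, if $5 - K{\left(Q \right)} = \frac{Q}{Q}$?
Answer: $-294934$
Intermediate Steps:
$K{\left(Q \right)} = 4$ ($K{\left(Q \right)} = 5 - \frac{Q}{Q} = 5 - 1 = 4$)
$\left(u - 240255\right) - K{\left(684 \right)} = \left(-54675 - 240255\right) - 4 = -294930 - 4 = -294934$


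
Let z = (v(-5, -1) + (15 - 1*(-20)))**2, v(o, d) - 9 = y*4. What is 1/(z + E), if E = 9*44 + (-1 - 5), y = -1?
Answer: 1/1990 ≈ 0.00050251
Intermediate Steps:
v(o, d) = 5 (v(o, d) = 9 - 1*4 = 9 - 4 = 5)
z = 1600 (z = (5 + (15 - 1*(-20)))**2 = (5 + (15 + 20))**2 = (5 + 35)**2 = 40**2 = 1600)
E = 390 (E = 396 - 6 = 390)
1/(z + E) = 1/(1600 + 390) = 1/1990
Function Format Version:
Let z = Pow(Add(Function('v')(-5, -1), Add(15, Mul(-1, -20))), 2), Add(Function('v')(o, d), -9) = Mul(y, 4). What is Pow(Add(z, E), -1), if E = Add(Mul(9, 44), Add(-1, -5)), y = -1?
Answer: Rational(1, 1990) ≈ 0.00050251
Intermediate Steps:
Function('v')(o, d) = 5 (Function('v')(o, d) = Add(9, Mul(-1, 4)) = Add(9, -4) = 5)
z = 1600 (z = Pow(Add(5, Add(15, Mul(-1, -20))), 2) = Pow(Add(5, Add(15, 20)), 2) = Pow(Add(5, 35), 2) = Pow(40, 2) = 1600)
E = 390 (E = Add(396, -6) = 390)
Pow(Add(z, E), -1) = Pow(Add(1600, 390), -1) = Pow(1990, -1) = Rational(1, 1990)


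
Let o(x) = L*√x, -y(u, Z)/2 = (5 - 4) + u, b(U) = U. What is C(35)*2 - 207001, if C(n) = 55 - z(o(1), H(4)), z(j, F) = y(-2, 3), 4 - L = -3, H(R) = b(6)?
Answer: -206895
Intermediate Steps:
H(R) = 6
L = 7 (L = 4 - 1*(-3) = 4 + 3 = 7)
y(u, Z) = -2 - 2*u (y(u, Z) = -2*((5 - 4) + u) = -2*(1 + u) = -2 - 2*u)
o(x) = 7*√x
z(j, F) = 2 (z(j, F) = -2 - 2*(-2) = -2 + 4 = 2)
C(n) = 53 (C(n) = 55 - 1*2 = 55 - 2 = 53)
C(35)*2 - 207001 = 53*2 - 207001 = 106 - 207001 = -206895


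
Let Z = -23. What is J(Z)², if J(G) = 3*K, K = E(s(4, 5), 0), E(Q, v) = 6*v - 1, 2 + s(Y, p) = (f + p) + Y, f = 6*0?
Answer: 9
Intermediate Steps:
f = 0
s(Y, p) = -2 + Y + p (s(Y, p) = -2 + ((0 + p) + Y) = -2 + (p + Y) = -2 + (Y + p) = -2 + Y + p)
E(Q, v) = -1 + 6*v
K = -1 (K = -1 + 6*0 = -1 + 0 = -1)
J(G) = -3 (J(G) = 3*(-1) = -3)
J(Z)² = (-3)² = 9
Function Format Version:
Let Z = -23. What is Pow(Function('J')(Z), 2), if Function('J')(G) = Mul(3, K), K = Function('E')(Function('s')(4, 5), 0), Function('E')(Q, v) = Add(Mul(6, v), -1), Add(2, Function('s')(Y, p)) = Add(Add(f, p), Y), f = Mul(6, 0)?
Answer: 9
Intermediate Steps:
f = 0
Function('s')(Y, p) = Add(-2, Y, p) (Function('s')(Y, p) = Add(-2, Add(Add(0, p), Y)) = Add(-2, Add(p, Y)) = Add(-2, Add(Y, p)) = Add(-2, Y, p))
Function('E')(Q, v) = Add(-1, Mul(6, v))
K = -1 (K = Add(-1, Mul(6, 0)) = Add(-1, 0) = -1)
Function('J')(G) = -3 (Function('J')(G) = Mul(3, -1) = -3)
Pow(Function('J')(Z), 2) = Pow(-3, 2) = 9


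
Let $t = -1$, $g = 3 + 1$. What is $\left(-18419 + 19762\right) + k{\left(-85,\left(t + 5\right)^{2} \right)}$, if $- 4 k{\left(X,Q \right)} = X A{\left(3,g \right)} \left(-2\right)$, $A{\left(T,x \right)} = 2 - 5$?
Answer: $\frac{2941}{2} \approx 1470.5$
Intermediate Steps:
$g = 4$
$A{\left(T,x \right)} = -3$
$k{\left(X,Q \right)} = - \frac{3 X}{2}$ ($k{\left(X,Q \right)} = - \frac{X \left(-3\right) \left(-2\right)}{4} = - \frac{- 3 X \left(-2\right)}{4} = - \frac{6 X}{4} = - \frac{3 X}{2}$)
$\left(-18419 + 19762\right) + k{\left(-85,\left(t + 5\right)^{2} \right)} = \left(-18419 + 19762\right) - - \frac{255}{2} = 1343 + \frac{255}{2} = \frac{2941}{2}$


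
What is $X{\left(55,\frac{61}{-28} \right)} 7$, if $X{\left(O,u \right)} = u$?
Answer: $- \frac{61}{4} \approx -15.25$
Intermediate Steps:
$X{\left(55,\frac{61}{-28} \right)} 7 = \frac{61}{-28} \cdot 7 = 61 \left(- \frac{1}{28}\right) 7 = \left(- \frac{61}{28}\right) 7 = - \frac{61}{4}$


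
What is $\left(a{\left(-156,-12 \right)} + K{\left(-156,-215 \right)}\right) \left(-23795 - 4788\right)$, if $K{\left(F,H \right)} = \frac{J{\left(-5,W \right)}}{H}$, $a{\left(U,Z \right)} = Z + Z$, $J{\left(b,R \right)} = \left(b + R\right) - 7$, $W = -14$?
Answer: $\frac{146745122}{215} \approx 6.8254 \cdot 10^{5}$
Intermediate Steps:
$J{\left(b,R \right)} = -7 + R + b$ ($J{\left(b,R \right)} = \left(R + b\right) - 7 = -7 + R + b$)
$a{\left(U,Z \right)} = 2 Z$
$K{\left(F,H \right)} = - \frac{26}{H}$ ($K{\left(F,H \right)} = \frac{-7 - 14 - 5}{H} = - \frac{26}{H}$)
$\left(a{\left(-156,-12 \right)} + K{\left(-156,-215 \right)}\right) \left(-23795 - 4788\right) = \left(2 \left(-12\right) - \frac{26}{-215}\right) \left(-23795 - 4788\right) = \left(-24 - - \frac{26}{215}\right) \left(-28583\right) = \left(-24 + \frac{26}{215}\right) \left(-28583\right) = \left(- \frac{5134}{215}\right) \left(-28583\right) = \frac{146745122}{215}$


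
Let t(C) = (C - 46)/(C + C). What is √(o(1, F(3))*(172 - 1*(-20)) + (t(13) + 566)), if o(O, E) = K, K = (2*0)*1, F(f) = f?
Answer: √381758/26 ≈ 23.764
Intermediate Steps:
t(C) = (-46 + C)/(2*C) (t(C) = (-46 + C)/((2*C)) = (-46 + C)*(1/(2*C)) = (-46 + C)/(2*C))
K = 0 (K = 0*1 = 0)
o(O, E) = 0
√(o(1, F(3))*(172 - 1*(-20)) + (t(13) + 566)) = √(0*(172 - 1*(-20)) + ((½)*(-46 + 13)/13 + 566)) = √(0*(172 + 20) + ((½)*(1/13)*(-33) + 566)) = √(0*192 + (-33/26 + 566)) = √(0 + 14683/26) = √(14683/26) = √381758/26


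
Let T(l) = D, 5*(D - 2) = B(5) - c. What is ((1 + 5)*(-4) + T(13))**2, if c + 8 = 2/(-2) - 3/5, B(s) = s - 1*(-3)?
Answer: 213444/625 ≈ 341.51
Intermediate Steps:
B(s) = 3 + s (B(s) = s + 3 = 3 + s)
c = -48/5 (c = -8 + (2/(-2) - 3/5) = -8 + (2*(-1/2) - 3*1/5) = -8 + (-1 - 3/5) = -8 - 8/5 = -48/5 ≈ -9.6000)
D = 138/25 (D = 2 + ((3 + 5) - 1*(-48/5))/5 = 2 + (8 + 48/5)/5 = 2 + (1/5)*(88/5) = 2 + 88/25 = 138/25 ≈ 5.5200)
T(l) = 138/25
((1 + 5)*(-4) + T(13))**2 = ((1 + 5)*(-4) + 138/25)**2 = (6*(-4) + 138/25)**2 = (-24 + 138/25)**2 = (-462/25)**2 = 213444/625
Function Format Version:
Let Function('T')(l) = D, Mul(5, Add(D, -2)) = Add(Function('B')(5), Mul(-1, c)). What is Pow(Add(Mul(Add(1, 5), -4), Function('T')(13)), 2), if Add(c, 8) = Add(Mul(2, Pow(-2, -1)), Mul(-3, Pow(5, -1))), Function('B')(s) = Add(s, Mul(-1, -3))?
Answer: Rational(213444, 625) ≈ 341.51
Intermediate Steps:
Function('B')(s) = Add(3, s) (Function('B')(s) = Add(s, 3) = Add(3, s))
c = Rational(-48, 5) (c = Add(-8, Add(Mul(2, Pow(-2, -1)), Mul(-3, Pow(5, -1)))) = Add(-8, Add(Mul(2, Rational(-1, 2)), Mul(-3, Rational(1, 5)))) = Add(-8, Add(-1, Rational(-3, 5))) = Add(-8, Rational(-8, 5)) = Rational(-48, 5) ≈ -9.6000)
D = Rational(138, 25) (D = Add(2, Mul(Rational(1, 5), Add(Add(3, 5), Mul(-1, Rational(-48, 5))))) = Add(2, Mul(Rational(1, 5), Add(8, Rational(48, 5)))) = Add(2, Mul(Rational(1, 5), Rational(88, 5))) = Add(2, Rational(88, 25)) = Rational(138, 25) ≈ 5.5200)
Function('T')(l) = Rational(138, 25)
Pow(Add(Mul(Add(1, 5), -4), Function('T')(13)), 2) = Pow(Add(Mul(Add(1, 5), -4), Rational(138, 25)), 2) = Pow(Add(Mul(6, -4), Rational(138, 25)), 2) = Pow(Add(-24, Rational(138, 25)), 2) = Pow(Rational(-462, 25), 2) = Rational(213444, 625)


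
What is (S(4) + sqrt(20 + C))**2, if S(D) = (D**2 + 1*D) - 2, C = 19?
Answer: (18 + sqrt(39))**2 ≈ 587.82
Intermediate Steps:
S(D) = -2 + D + D**2 (S(D) = (D**2 + D) - 2 = (D + D**2) - 2 = -2 + D + D**2)
(S(4) + sqrt(20 + C))**2 = ((-2 + 4 + 4**2) + sqrt(20 + 19))**2 = ((-2 + 4 + 16) + sqrt(39))**2 = (18 + sqrt(39))**2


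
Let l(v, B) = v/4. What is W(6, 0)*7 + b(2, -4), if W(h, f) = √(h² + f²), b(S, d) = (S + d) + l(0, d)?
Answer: 40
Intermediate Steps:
l(v, B) = v/4 (l(v, B) = v*(¼) = v/4)
b(S, d) = S + d (b(S, d) = (S + d) + (¼)*0 = (S + d) + 0 = S + d)
W(h, f) = √(f² + h²)
W(6, 0)*7 + b(2, -4) = √(0² + 6²)*7 + (2 - 4) = √(0 + 36)*7 - 2 = √36*7 - 2 = 6*7 - 2 = 42 - 2 = 40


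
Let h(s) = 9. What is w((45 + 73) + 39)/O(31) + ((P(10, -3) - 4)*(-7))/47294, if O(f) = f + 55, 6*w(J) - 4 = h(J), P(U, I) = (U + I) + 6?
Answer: 291157/12201852 ≈ 0.023862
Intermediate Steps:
P(U, I) = 6 + I + U (P(U, I) = (I + U) + 6 = 6 + I + U)
w(J) = 13/6 (w(J) = ⅔ + (⅙)*9 = ⅔ + 3/2 = 13/6)
O(f) = 55 + f
w((45 + 73) + 39)/O(31) + ((P(10, -3) - 4)*(-7))/47294 = 13/(6*(55 + 31)) + (((6 - 3 + 10) - 4)*(-7))/47294 = (13/6)/86 + ((13 - 4)*(-7))*(1/47294) = (13/6)*(1/86) + (9*(-7))*(1/47294) = 13/516 - 63*1/47294 = 13/516 - 63/47294 = 291157/12201852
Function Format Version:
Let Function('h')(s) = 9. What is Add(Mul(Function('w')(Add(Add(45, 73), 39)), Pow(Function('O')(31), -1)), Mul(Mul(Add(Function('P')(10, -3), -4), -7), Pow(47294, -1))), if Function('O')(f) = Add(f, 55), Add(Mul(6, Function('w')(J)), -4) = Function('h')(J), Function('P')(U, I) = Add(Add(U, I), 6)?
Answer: Rational(291157, 12201852) ≈ 0.023862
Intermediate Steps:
Function('P')(U, I) = Add(6, I, U) (Function('P')(U, I) = Add(Add(I, U), 6) = Add(6, I, U))
Function('w')(J) = Rational(13, 6) (Function('w')(J) = Add(Rational(2, 3), Mul(Rational(1, 6), 9)) = Add(Rational(2, 3), Rational(3, 2)) = Rational(13, 6))
Function('O')(f) = Add(55, f)
Add(Mul(Function('w')(Add(Add(45, 73), 39)), Pow(Function('O')(31), -1)), Mul(Mul(Add(Function('P')(10, -3), -4), -7), Pow(47294, -1))) = Add(Mul(Rational(13, 6), Pow(Add(55, 31), -1)), Mul(Mul(Add(Add(6, -3, 10), -4), -7), Pow(47294, -1))) = Add(Mul(Rational(13, 6), Pow(86, -1)), Mul(Mul(Add(13, -4), -7), Rational(1, 47294))) = Add(Mul(Rational(13, 6), Rational(1, 86)), Mul(Mul(9, -7), Rational(1, 47294))) = Add(Rational(13, 516), Mul(-63, Rational(1, 47294))) = Add(Rational(13, 516), Rational(-63, 47294)) = Rational(291157, 12201852)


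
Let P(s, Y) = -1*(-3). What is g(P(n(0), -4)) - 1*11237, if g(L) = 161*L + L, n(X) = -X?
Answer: -10751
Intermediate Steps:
P(s, Y) = 3
g(L) = 162*L
g(P(n(0), -4)) - 1*11237 = 162*3 - 1*11237 = 486 - 11237 = -10751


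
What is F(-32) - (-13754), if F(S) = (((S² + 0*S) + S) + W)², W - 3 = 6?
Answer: 1015755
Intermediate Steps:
W = 9 (W = 3 + 6 = 9)
F(S) = (9 + S + S²)² (F(S) = (((S² + 0*S) + S) + 9)² = (((S² + 0) + S) + 9)² = ((S² + S) + 9)² = ((S + S²) + 9)² = (9 + S + S²)²)
F(-32) - (-13754) = (9 - 32 + (-32)²)² - (-13754) = (9 - 32 + 1024)² - 598*(-23) = 1001² + 13754 = 1002001 + 13754 = 1015755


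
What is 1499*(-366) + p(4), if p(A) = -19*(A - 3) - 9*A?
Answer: -548689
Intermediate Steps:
p(A) = 57 - 28*A (p(A) = -19*(-3 + A) - 9*A = (57 - 19*A) - 9*A = 57 - 28*A)
1499*(-366) + p(4) = 1499*(-366) + (57 - 28*4) = -548634 + (57 - 112) = -548634 - 55 = -548689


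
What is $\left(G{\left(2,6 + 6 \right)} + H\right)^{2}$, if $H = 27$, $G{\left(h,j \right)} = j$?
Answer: $1521$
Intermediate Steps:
$\left(G{\left(2,6 + 6 \right)} + H\right)^{2} = \left(\left(6 + 6\right) + 27\right)^{2} = \left(12 + 27\right)^{2} = 39^{2} = 1521$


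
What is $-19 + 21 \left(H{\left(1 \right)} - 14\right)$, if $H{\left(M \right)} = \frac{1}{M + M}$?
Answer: $- \frac{605}{2} \approx -302.5$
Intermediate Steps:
$H{\left(M \right)} = \frac{1}{2 M}$
$-19 + 21 \left(H{\left(1 \right)} - 14\right) = -19 + 21 \left(\frac{1}{2 \cdot 1} - 14\right) = -19 + 21 \left(\frac{1}{2} \cdot 1 - 14\right) = -19 + 21 \left(\frac{1}{2} - 14\right) = -19 + 21 \left(- \frac{27}{2}\right) = -19 - \frac{567}{2} = - \frac{605}{2}$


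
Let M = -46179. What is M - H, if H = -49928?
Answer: 3749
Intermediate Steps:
M - H = -46179 - 1*(-49928) = -46179 + 49928 = 3749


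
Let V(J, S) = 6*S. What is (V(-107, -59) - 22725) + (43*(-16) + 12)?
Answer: -23755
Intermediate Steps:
(V(-107, -59) - 22725) + (43*(-16) + 12) = (6*(-59) - 22725) + (43*(-16) + 12) = (-354 - 22725) + (-688 + 12) = -23079 - 676 = -23755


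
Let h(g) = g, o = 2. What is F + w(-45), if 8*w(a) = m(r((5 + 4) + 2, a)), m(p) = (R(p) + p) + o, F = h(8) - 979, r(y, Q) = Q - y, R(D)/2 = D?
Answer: -3967/4 ≈ -991.75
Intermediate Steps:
R(D) = 2*D
F = -971 (F = 8 - 979 = -971)
m(p) = 2 + 3*p (m(p) = (2*p + p) + 2 = 3*p + 2 = 2 + 3*p)
w(a) = -31/8 + 3*a/8 (w(a) = (2 + 3*(a - ((5 + 4) + 2)))/8 = (2 + 3*(a - (9 + 2)))/8 = (2 + 3*(a - 1*11))/8 = (2 + 3*(a - 11))/8 = (2 + 3*(-11 + a))/8 = (2 + (-33 + 3*a))/8 = (-31 + 3*a)/8 = -31/8 + 3*a/8)
F + w(-45) = -971 + (-31/8 + (3/8)*(-45)) = -971 + (-31/8 - 135/8) = -971 - 83/4 = -3967/4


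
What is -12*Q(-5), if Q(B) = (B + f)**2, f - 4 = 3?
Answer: -48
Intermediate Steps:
f = 7 (f = 4 + 3 = 7)
Q(B) = (7 + B)**2 (Q(B) = (B + 7)**2 = (7 + B)**2)
-12*Q(-5) = -12*(7 - 5)**2 = -12*2**2 = -12*4 = -48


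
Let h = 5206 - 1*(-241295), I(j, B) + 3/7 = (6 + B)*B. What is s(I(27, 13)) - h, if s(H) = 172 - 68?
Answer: -246397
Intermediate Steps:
I(j, B) = -3/7 + B*(6 + B) (I(j, B) = -3/7 + (6 + B)*B = -3/7 + B*(6 + B))
s(H) = 104
h = 246501 (h = 5206 + 241295 = 246501)
s(I(27, 13)) - h = 104 - 1*246501 = 104 - 246501 = -246397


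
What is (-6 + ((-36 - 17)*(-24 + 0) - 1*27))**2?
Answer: 1535121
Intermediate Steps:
(-6 + ((-36 - 17)*(-24 + 0) - 1*27))**2 = (-6 + (-53*(-24) - 27))**2 = (-6 + (1272 - 27))**2 = (-6 + 1245)**2 = 1239**2 = 1535121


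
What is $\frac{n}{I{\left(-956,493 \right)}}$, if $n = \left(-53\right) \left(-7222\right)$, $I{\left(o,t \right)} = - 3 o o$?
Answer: $- \frac{191383}{1370904} \approx -0.1396$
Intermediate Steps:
$I{\left(o,t \right)} = - 3 o^{2}$
$n = 382766$
$\frac{n}{I{\left(-956,493 \right)}} = \frac{382766}{\left(-3\right) \left(-956\right)^{2}} = \frac{382766}{\left(-3\right) 913936} = \frac{382766}{-2741808} = 382766 \left(- \frac{1}{2741808}\right) = - \frac{191383}{1370904}$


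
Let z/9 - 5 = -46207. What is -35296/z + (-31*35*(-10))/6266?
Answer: 91015193/50106069 ≈ 1.8165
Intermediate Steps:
z = -415818 (z = 45 + 9*(-46207) = 45 - 415863 = -415818)
-35296/z + (-31*35*(-10))/6266 = -35296/(-415818) + (-31*35*(-10))/6266 = -35296*(-1/415818) - 1085*(-10)*(1/6266) = 17648/207909 + 10850*(1/6266) = 17648/207909 + 5425/3133 = 91015193/50106069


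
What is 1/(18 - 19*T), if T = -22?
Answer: 1/436 ≈ 0.0022936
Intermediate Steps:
1/(18 - 19*T) = 1/(18 - 19*(-22)) = 1/(18 + 418) = 1/436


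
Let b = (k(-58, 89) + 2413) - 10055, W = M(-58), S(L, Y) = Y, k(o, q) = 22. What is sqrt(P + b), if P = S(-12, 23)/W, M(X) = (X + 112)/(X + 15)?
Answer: I*sqrt(2474814)/18 ≈ 87.397*I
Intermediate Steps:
M(X) = (112 + X)/(15 + X)
W = -54/43 (W = (112 - 58)/(15 - 58) = 54/(-43) = -1/43*54 = -54/43 ≈ -1.2558)
P = -989/54 (P = 23/(-54/43) = 23*(-43/54) = -989/54 ≈ -18.315)
b = -7620 (b = (22 + 2413) - 10055 = 2435 - 10055 = -7620)
sqrt(P + b) = sqrt(-989/54 - 7620) = sqrt(-412469/54) = I*sqrt(2474814)/18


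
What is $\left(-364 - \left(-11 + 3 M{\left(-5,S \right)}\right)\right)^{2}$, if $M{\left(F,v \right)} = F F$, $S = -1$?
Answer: $183184$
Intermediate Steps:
$M{\left(F,v \right)} = F^{2}$
$\left(-364 - \left(-11 + 3 M{\left(-5,S \right)}\right)\right)^{2} = \left(-364 + \left(11 - 3 \left(-5\right)^{2}\right)\right)^{2} = \left(-364 + \left(11 - 75\right)\right)^{2} = \left(-364 - 64\right)^{2} = \left(-428\right)^{2} = 183184$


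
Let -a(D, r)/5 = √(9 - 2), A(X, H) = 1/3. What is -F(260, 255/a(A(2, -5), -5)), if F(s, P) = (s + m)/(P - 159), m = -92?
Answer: 10388/9687 - 476*√7/9687 ≈ 0.94236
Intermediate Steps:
A(X, H) = ⅓
a(D, r) = -5*√7 (a(D, r) = -5*√(9 - 2) = -5*√7)
F(s, P) = (-92 + s)/(-159 + P) (F(s, P) = (s - 92)/(P - 159) = (-92 + s)/(-159 + P))
-F(260, 255/a(A(2, -5), -5)) = -(-92 + 260)/(-159 + 255/((-5*√7))) = -168/(-159 + 255*(-√7/35)) = -168/(-159 - 51*√7/7)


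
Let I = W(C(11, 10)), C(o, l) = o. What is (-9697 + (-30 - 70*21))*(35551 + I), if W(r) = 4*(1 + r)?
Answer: -398602003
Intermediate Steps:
W(r) = 4 + 4*r
I = 48 (I = 4 + 4*11 = 4 + 44 = 48)
(-9697 + (-30 - 70*21))*(35551 + I) = (-9697 + (-30 - 70*21))*(35551 + 48) = (-9697 + (-30 - 1470))*35599 = (-9697 - 1500)*35599 = -11197*35599 = -398602003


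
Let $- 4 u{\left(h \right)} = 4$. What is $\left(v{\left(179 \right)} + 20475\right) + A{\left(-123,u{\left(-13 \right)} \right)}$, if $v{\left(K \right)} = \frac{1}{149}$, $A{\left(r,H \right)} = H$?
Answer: $\frac{3050627}{149} \approx 20474.0$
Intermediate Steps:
$u{\left(h \right)} = -1$ ($u{\left(h \right)} = \left(- \frac{1}{4}\right) 4 = -1$)
$v{\left(K \right)} = \frac{1}{149}$
$\left(v{\left(179 \right)} + 20475\right) + A{\left(-123,u{\left(-13 \right)} \right)} = \left(\frac{1}{149} + 20475\right) - 1 = \frac{3050776}{149} - 1 = \frac{3050627}{149}$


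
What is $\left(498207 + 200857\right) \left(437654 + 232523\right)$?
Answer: $468496614328$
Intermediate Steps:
$\left(498207 + 200857\right) \left(437654 + 232523\right) = 699064 \cdot 670177 = 468496614328$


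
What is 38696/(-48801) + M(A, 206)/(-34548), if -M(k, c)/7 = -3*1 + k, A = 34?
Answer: -147364399/187330772 ≈ -0.78665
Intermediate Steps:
M(k, c) = 21 - 7*k (M(k, c) = -7*(-3*1 + k) = -7*(-3 + k) = 21 - 7*k)
38696/(-48801) + M(A, 206)/(-34548) = 38696/(-48801) + (21 - 7*34)/(-34548) = 38696*(-1/48801) + (21 - 238)*(-1/34548) = -38696/48801 - 217*(-1/34548) = -38696/48801 + 217/34548 = -147364399/187330772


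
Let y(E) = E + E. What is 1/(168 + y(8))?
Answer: 1/184 ≈ 0.0054348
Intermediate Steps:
y(E) = 2*E
1/(168 + y(8)) = 1/(168 + 2*8) = 1/(168 + 16) = 1/184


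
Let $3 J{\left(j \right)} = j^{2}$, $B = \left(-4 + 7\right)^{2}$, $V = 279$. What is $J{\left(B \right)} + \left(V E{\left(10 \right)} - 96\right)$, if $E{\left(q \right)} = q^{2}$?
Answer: $27831$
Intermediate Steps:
$B = 9$ ($B = 3^{2} = 9$)
$J{\left(j \right)} = \frac{j^{2}}{3}$
$J{\left(B \right)} + \left(V E{\left(10 \right)} - 96\right) = \frac{9^{2}}{3} - \left(96 - 279 \cdot 10^{2}\right) = \frac{1}{3} \cdot 81 + \left(279 \cdot 100 - 96\right) = 27 + \left(27900 - 96\right) = 27 + 27804 = 27831$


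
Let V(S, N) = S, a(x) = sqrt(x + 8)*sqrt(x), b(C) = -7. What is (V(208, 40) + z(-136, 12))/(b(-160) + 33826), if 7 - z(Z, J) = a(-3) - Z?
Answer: 79/33819 - I*sqrt(15)/33819 ≈ 0.002336 - 0.00011452*I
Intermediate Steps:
a(x) = sqrt(x)*sqrt(8 + x) (a(x) = sqrt(8 + x)*sqrt(x) = sqrt(x)*sqrt(8 + x))
z(Z, J) = 7 + Z - I*sqrt(15) (z(Z, J) = 7 - (sqrt(-3)*sqrt(8 - 3) - Z) = 7 - ((I*sqrt(3))*sqrt(5) - Z) = 7 - (I*sqrt(15) - Z) = 7 - (-Z + I*sqrt(15)) = 7 + (Z - I*sqrt(15)) = 7 + Z - I*sqrt(15))
(V(208, 40) + z(-136, 12))/(b(-160) + 33826) = (208 + (7 - 136 - I*sqrt(15)))/(-7 + 33826) = (208 + (-129 - I*sqrt(15)))/33819 = (79 - I*sqrt(15))*(1/33819) = 79/33819 - I*sqrt(15)/33819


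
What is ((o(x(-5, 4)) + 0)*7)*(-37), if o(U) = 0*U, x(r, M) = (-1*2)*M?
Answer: 0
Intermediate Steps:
x(r, M) = -2*M
o(U) = 0
((o(x(-5, 4)) + 0)*7)*(-37) = ((0 + 0)*7)*(-37) = (0*7)*(-37) = 0*(-37) = 0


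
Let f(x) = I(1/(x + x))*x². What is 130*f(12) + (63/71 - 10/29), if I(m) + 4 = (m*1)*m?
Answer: -308219771/4118 ≈ -74847.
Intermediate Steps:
I(m) = -4 + m² (I(m) = -4 + (m*1)*m = -4 + m*m = -4 + m²)
f(x) = x²*(-4 + 1/(4*x²)) (f(x) = (-4 + (1/(x + x))²)*x² = (-4 + (1/(2*x))²)*x² = (-4 + 1/(4*x²))*x² = x²*(-4 + 1/(4*x²)))
130*f(12) + (63/71 - 10/29) = 130*(¼ - 4*12²) + (63/71 - 10/29) = 130*(¼ - 4*144) + (63*(1/71) - 10*1/29) = 130*(¼ - 576) + (63/71 - 10/29) = 130*(-2303/4) + 1117/2059 = -149695/2 + 1117/2059 = -308219771/4118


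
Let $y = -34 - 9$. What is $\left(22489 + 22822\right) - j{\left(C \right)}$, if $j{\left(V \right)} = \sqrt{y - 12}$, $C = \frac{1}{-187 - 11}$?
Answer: $45311 - i \sqrt{55} \approx 45311.0 - 7.4162 i$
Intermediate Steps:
$y = -43$ ($y = -34 - 9 = -43$)
$C = - \frac{1}{198}$ ($C = \frac{1}{-198} = - \frac{1}{198} \approx -0.0050505$)
$j{\left(V \right)} = i \sqrt{55}$ ($j{\left(V \right)} = \sqrt{-43 - 12} = \sqrt{-55} = i \sqrt{55}$)
$\left(22489 + 22822\right) - j{\left(C \right)} = \left(22489 + 22822\right) - i \sqrt{55} = 45311 - i \sqrt{55}$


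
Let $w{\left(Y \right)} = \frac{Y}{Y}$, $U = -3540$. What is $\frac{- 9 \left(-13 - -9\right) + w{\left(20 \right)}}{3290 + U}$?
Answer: $- \frac{37}{250} \approx -0.148$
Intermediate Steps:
$w{\left(Y \right)} = 1$
$\frac{- 9 \left(-13 - -9\right) + w{\left(20 \right)}}{3290 + U} = \frac{- 9 \left(-13 - -9\right) + 1}{3290 - 3540} = \frac{- 9 \left(-13 + 9\right) + 1}{-250} = \left(\left(-9\right) \left(-4\right) + 1\right) \left(- \frac{1}{250}\right) = \left(36 + 1\right) \left(- \frac{1}{250}\right) = 37 \left(- \frac{1}{250}\right) = - \frac{37}{250}$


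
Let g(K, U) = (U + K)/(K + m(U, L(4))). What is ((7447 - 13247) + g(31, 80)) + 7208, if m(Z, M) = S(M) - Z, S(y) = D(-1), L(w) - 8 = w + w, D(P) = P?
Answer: 70289/50 ≈ 1405.8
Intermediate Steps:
L(w) = 8 + 2*w (L(w) = 8 + (w + w) = 8 + 2*w)
S(y) = -1
m(Z, M) = -1 - Z
g(K, U) = (K + U)/(-1 + K - U) (g(K, U) = (U + K)/(K + (-1 - U)) = (K + U)/(-1 + K - U))
((7447 - 13247) + g(31, 80)) + 7208 = ((7447 - 13247) + (31 + 80)/(-1 + 31 - 1*80)) + 7208 = (-5800 + 111/(-1 + 31 - 80)) + 7208 = (-5800 + 111/(-50)) + 7208 = (-5800 - 1/50*111) + 7208 = (-5800 - 111/50) + 7208 = -290111/50 + 7208 = 70289/50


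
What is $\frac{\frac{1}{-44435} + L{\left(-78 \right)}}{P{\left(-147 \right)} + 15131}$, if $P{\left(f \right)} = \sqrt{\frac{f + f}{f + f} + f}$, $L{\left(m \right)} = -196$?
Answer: $- \frac{43926609397}{3391091195515} + \frac{2903087 i \sqrt{146}}{3391091195515} \approx -0.012954 + 1.0344 \cdot 10^{-5} i$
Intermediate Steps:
$P{\left(f \right)} = \sqrt{1 + f}$ ($P{\left(f \right)} = \sqrt{\frac{2 f}{2 f} + f} = \sqrt{2 f \frac{1}{2 f} + f} = \sqrt{1 + f}$)
$\frac{\frac{1}{-44435} + L{\left(-78 \right)}}{P{\left(-147 \right)} + 15131} = \frac{\frac{1}{-44435} - 196}{\sqrt{1 - 147} + 15131} = \frac{- \frac{1}{44435} - 196}{\sqrt{-146} + 15131} = - \frac{8709261}{44435 \left(i \sqrt{146} + 15131\right)} = - \frac{8709261}{44435 \left(15131 + i \sqrt{146}\right)}$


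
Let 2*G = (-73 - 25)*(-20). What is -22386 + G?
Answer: -21406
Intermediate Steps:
G = 980 (G = ((-73 - 25)*(-20))/2 = (-98*(-20))/2 = (1/2)*1960 = 980)
-22386 + G = -22386 + 980 = -21406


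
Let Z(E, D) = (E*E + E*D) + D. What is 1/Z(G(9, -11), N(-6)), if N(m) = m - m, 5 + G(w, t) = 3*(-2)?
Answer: 1/121 ≈ 0.0082645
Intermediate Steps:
G(w, t) = -11 (G(w, t) = -5 + 3*(-2) = -5 - 6 = -11)
N(m) = 0
Z(E, D) = D + E**2 + D*E (Z(E, D) = (E**2 + D*E) + D = D + E**2 + D*E)
1/Z(G(9, -11), N(-6)) = 1/(0 + (-11)**2 + 0*(-11)) = 1/(0 + 121 + 0) = 1/121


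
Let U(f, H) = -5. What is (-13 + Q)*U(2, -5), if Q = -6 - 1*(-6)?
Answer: 65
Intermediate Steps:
Q = 0 (Q = -6 + 6 = 0)
(-13 + Q)*U(2, -5) = (-13 + 0)*(-5) = -13*(-5) = 65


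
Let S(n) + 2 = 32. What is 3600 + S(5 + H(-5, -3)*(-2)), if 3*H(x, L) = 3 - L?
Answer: 3630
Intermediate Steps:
H(x, L) = 1 - L/3 (H(x, L) = (3 - L)/3 = 1 - L/3)
S(n) = 30 (S(n) = -2 + 32 = 30)
3600 + S(5 + H(-5, -3)*(-2)) = 3600 + 30 = 3630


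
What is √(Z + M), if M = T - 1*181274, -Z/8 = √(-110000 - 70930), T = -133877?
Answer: √(-315151 - 8*I*√180930) ≈ 3.031 - 561.39*I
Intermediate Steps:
Z = -8*I*√180930 (Z = -8*√(-110000 - 70930) = -8*I*√180930 ≈ -3402.9*I)
M = -315151 (M = -133877 - 1*181274 = -133877 - 181274 = -315151)
√(Z + M) = √(-8*I*√180930 - 315151) = √(-315151 - 8*I*√180930)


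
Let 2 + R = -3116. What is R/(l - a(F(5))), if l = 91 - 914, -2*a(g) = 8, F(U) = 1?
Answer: 3118/819 ≈ 3.8071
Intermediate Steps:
a(g) = -4 (a(g) = -½*8 = -4)
R = -3118 (R = -2 - 3116 = -3118)
l = -823
R/(l - a(F(5))) = -3118/(-823 - 1*(-4)) = -3118/(-823 + 4) = -3118/(-819) = -3118*(-1/819) = 3118/819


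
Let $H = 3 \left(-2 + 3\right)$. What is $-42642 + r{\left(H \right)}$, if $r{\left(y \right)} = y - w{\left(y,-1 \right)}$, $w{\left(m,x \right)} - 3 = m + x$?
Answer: $-42644$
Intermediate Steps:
$w{\left(m,x \right)} = 3 + m + x$ ($w{\left(m,x \right)} = 3 + \left(m + x\right) = 3 + m + x$)
$H = 3$ ($H = 3 \cdot 1 = 3$)
$r{\left(y \right)} = -2$ ($r{\left(y \right)} = y - \left(3 + y - 1\right) = y - \left(2 + y\right) = -2$)
$-42642 + r{\left(H \right)} = -42642 - 2 = -42644$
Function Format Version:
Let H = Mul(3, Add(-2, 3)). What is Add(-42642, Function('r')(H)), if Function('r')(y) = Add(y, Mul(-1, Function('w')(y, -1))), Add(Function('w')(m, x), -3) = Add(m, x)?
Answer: -42644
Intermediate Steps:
Function('w')(m, x) = Add(3, m, x) (Function('w')(m, x) = Add(3, Add(m, x)) = Add(3, m, x))
H = 3 (H = Mul(3, 1) = 3)
Function('r')(y) = -2 (Function('r')(y) = Add(y, Mul(-1, Add(3, y, -1))) = Add(y, Mul(-1, Add(2, y))) = Add(y, Add(-2, Mul(-1, y))) = -2)
Add(-42642, Function('r')(H)) = Add(-42642, -2) = -42644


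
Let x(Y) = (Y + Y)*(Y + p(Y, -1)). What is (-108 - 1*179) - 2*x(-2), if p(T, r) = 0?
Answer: -303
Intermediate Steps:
x(Y) = 2*Y² (x(Y) = (Y + Y)*(Y + 0) = (2*Y)*Y = 2*Y²)
(-108 - 1*179) - 2*x(-2) = (-108 - 1*179) - 4*(-2)² = (-108 - 179) - 4*4 = -287 - 2*8 = -287 - 16 = -303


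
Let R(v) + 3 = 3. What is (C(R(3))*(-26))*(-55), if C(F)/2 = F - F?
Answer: 0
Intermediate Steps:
R(v) = 0 (R(v) = -3 + 3 = 0)
C(F) = 0 (C(F) = 2*(F - F) = 2*0 = 0)
(C(R(3))*(-26))*(-55) = (0*(-26))*(-55) = 0*(-55) = 0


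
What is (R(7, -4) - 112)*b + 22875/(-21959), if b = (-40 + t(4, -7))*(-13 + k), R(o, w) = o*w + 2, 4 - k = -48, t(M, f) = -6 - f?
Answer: 4609127307/21959 ≈ 2.0990e+5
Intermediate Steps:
k = 52 (k = 4 - 1*(-48) = 4 + 48 = 52)
R(o, w) = 2 + o*w
b = -1521 (b = (-40 + (-6 - 1*(-7)))*(-13 + 52) = (-40 + (-6 + 7))*39 = (-40 + 1)*39 = -39*39 = -1521)
(R(7, -4) - 112)*b + 22875/(-21959) = ((2 + 7*(-4)) - 112)*(-1521) + 22875/(-21959) = ((2 - 28) - 112)*(-1521) + 22875*(-1/21959) = (-26 - 112)*(-1521) - 22875/21959 = -138*(-1521) - 22875/21959 = 209898 - 22875/21959 = 4609127307/21959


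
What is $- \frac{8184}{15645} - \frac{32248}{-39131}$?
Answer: $\frac{61423952}{204068165} \approx 0.301$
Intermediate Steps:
$- \frac{8184}{15645} - \frac{32248}{-39131} = \left(-8184\right) \frac{1}{15645} - - \frac{32248}{39131} = - \frac{2728}{5215} + \frac{32248}{39131} = \frac{61423952}{204068165}$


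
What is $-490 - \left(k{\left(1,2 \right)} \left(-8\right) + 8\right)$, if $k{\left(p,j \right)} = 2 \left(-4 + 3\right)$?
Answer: $-514$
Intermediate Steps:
$k{\left(p,j \right)} = -2$ ($k{\left(p,j \right)} = 2 \left(-1\right) = -2$)
$-490 - \left(k{\left(1,2 \right)} \left(-8\right) + 8\right) = -490 - \left(\left(-2\right) \left(-8\right) + 8\right) = -490 - \left(16 + 8\right) = -490 - 24 = -514$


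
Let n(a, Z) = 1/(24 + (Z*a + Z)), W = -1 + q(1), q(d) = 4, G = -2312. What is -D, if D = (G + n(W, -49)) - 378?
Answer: 462681/172 ≈ 2690.0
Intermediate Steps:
W = 3 (W = -1 + 4 = 3)
n(a, Z) = 1/(24 + Z + Z*a) (n(a, Z) = 1/(24 + (Z + Z*a)) = 1/(24 + Z + Z*a))
D = -462681/172 (D = (-2312 + 1/(24 - 49 - 49*3)) - 378 = (-2312 + 1/(24 - 49 - 147)) - 378 = (-2312 + 1/(-172)) - 378 = (-2312 - 1/172) - 378 = -397665/172 - 378 = -462681/172 ≈ -2690.0)
-D = -1*(-462681/172) = 462681/172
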